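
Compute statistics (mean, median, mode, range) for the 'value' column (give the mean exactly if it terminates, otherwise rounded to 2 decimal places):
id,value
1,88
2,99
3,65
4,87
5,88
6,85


Data: [88, 99, 65, 87, 88, 85]
Count: 6
Sum: 512
Mean: 512/6 ≈ 85.33 (rounded to 2 decimal places)
Sorted: [65, 85, 87, 88, 88, 99]
Median: 87.5
Mode: 88 (2 times)
Range: 99 - 65 = 34
Min: 65, Max: 99

mean≈85.33, median=87.5, mode=88, range=34


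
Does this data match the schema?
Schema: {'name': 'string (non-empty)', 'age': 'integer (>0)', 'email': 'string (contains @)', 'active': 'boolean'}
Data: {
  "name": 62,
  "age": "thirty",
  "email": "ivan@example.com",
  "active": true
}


Validating each field against schema:
  name: FAIL (62 is not a string)
  age: FAIL ("thirty" is not an integer)
  email: OK (string with @)
  active: OK (boolean)

Result: INVALID (2 errors: name, age)

INVALID (2 errors: name, age)


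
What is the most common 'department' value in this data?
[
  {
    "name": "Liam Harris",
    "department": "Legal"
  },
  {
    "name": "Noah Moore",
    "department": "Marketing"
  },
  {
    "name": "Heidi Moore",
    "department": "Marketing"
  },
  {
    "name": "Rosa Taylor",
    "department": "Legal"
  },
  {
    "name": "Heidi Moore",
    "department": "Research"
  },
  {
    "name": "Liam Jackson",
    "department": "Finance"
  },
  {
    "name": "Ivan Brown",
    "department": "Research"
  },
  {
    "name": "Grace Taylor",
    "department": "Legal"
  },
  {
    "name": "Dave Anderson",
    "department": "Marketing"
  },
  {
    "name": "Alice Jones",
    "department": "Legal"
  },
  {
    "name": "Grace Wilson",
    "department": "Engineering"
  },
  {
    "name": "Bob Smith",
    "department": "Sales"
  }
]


Counting 'department' values across 12 records:

  Legal: 4 ####
  Marketing: 3 ###
  Research: 2 ##
  Finance: 1 #
  Engineering: 1 #
  Sales: 1 #

Most common: Legal (4 times)

Legal (4 times)


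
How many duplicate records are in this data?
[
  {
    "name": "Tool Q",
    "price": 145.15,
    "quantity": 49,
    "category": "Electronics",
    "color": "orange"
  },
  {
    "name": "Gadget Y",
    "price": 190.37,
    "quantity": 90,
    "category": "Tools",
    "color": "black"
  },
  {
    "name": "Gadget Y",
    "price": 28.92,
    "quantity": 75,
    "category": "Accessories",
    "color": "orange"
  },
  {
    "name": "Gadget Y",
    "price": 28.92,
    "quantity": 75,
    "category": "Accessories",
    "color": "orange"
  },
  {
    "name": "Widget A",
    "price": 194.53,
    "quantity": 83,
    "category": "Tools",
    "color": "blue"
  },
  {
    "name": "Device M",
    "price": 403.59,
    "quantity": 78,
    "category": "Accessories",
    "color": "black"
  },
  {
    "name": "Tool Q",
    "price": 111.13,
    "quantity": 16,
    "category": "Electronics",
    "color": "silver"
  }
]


Checking 7 records for duplicates:

  Row 1: Tool Q ($145.15, qty 49)
  Row 2: Gadget Y ($190.37, qty 90)
  Row 3: Gadget Y ($28.92, qty 75)
  Row 4: Gadget Y ($28.92, qty 75) <-- DUPLICATE
  Row 5: Widget A ($194.53, qty 83)
  Row 6: Device M ($403.59, qty 78)
  Row 7: Tool Q ($111.13, qty 16)

Duplicates found: 1
Unique records: 6

1 duplicates, 6 unique


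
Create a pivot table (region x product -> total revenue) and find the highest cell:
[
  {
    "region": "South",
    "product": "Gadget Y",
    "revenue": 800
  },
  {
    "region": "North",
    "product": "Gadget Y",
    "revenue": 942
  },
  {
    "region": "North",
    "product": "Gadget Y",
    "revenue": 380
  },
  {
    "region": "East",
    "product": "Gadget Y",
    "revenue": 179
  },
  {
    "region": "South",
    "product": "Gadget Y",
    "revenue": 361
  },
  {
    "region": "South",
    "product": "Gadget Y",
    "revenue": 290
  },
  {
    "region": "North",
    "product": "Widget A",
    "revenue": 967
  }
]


Pivot: region (rows) x product (columns) -> total revenue

     Gadget Y      Widget A    
East           179             0  
North         1322           967  
South         1451             0  

Highest: South / Gadget Y = $1451

South / Gadget Y = $1451


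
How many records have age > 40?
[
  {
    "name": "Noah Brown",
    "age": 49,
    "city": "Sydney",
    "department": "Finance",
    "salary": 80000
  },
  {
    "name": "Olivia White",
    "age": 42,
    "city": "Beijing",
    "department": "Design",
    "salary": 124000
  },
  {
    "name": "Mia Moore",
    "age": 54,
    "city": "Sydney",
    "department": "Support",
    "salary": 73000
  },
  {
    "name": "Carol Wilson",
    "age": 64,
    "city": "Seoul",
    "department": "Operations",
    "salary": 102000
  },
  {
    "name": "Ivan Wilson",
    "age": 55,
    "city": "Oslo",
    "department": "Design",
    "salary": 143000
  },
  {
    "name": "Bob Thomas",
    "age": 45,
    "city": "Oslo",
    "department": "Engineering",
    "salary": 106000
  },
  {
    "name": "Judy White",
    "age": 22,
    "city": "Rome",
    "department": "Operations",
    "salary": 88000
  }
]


Data: 7 records
Condition: age > 40

Checking each record:
  Noah Brown: 49 MATCH
  Olivia White: 42 MATCH
  Mia Moore: 54 MATCH
  Carol Wilson: 64 MATCH
  Ivan Wilson: 55 MATCH
  Bob Thomas: 45 MATCH
  Judy White: 22

Count: 6

6


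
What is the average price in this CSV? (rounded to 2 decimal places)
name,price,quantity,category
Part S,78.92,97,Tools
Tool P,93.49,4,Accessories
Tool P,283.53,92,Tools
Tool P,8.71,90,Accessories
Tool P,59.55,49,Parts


Computing average price:
Values: [78.92, 93.49, 283.53, 8.71, 59.55]
Sum = 524.20
Count = 5
Average = 524.20/5 = 104.84

104.84


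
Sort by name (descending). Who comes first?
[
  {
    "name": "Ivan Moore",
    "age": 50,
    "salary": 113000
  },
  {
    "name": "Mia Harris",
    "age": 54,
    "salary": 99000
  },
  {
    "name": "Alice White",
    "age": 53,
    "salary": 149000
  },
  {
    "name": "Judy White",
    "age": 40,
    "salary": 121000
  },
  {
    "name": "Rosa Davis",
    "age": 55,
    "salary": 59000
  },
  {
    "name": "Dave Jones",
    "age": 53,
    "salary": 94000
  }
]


Sort by: name (descending)

Sorted order:
  1. Rosa Davis (name = Rosa Davis)
  2. Mia Harris (name = Mia Harris)
  3. Judy White (name = Judy White)
  4. Ivan Moore (name = Ivan Moore)
  5. Dave Jones (name = Dave Jones)
  6. Alice White (name = Alice White)

First: Rosa Davis

Rosa Davis


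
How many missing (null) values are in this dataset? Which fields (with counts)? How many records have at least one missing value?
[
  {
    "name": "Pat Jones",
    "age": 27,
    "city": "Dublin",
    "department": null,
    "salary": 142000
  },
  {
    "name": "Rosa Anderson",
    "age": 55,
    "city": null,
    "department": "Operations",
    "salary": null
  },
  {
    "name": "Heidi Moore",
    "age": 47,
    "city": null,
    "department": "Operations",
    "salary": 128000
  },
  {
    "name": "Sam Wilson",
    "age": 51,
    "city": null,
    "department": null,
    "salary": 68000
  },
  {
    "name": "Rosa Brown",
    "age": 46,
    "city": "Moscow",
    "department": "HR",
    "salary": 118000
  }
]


Checking for missing (null) values in 5 records:

  Pat Jones: department
  Rosa Anderson: city, salary
  Heidi Moore: city
  Sam Wilson: city, department
  Rosa Brown: complete

Per field:
  name: 0 missing
  age: 0 missing
  city: 3 missing
  department: 2 missing
  salary: 1 missing

Total missing values: 6
Records with any missing: 4

6 missing values (city: 3, department: 2, salary: 1); 4 incomplete records


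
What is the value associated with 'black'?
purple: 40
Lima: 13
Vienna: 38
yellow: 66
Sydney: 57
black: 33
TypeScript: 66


Looking up key 'black'
Value: 33

33


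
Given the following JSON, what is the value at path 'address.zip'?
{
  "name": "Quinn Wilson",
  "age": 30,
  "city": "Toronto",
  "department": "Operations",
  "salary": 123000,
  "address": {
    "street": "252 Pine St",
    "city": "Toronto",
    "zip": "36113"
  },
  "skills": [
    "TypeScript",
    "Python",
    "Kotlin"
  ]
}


Query: address.zip
Path: address -> zip
Value: 36113

36113


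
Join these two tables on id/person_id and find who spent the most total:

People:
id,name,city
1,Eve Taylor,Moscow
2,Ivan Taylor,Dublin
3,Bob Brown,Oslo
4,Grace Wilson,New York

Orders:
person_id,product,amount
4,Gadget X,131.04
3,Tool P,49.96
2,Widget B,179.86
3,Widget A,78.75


Join on: people.id = orders.person_id

Joined rows:
  Grace Wilson (New York) bought Gadget X for $131.04
  Bob Brown (Oslo) bought Tool P for $49.96
  Ivan Taylor (Dublin) bought Widget B for $179.86
  Bob Brown (Oslo) bought Widget A for $78.75

Total per person:
  Ivan Taylor: $179.86
  Grace Wilson: $131.04
  Bob Brown: $128.71

Top spender: Ivan Taylor ($179.86)

Ivan Taylor ($179.86)


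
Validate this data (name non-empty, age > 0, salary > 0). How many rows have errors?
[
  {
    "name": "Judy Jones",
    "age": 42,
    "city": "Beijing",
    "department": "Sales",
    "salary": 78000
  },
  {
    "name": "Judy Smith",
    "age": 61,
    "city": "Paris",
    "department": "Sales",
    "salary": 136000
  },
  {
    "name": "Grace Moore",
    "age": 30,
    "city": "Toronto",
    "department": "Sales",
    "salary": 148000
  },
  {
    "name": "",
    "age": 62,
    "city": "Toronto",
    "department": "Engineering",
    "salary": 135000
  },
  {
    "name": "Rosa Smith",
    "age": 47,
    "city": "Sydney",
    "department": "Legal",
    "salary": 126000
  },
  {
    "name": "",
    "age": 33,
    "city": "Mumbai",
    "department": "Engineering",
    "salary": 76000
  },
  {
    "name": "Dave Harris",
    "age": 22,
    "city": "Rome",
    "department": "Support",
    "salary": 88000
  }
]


Validating 7 records:
Rules: name non-empty, age > 0, salary > 0

  Row 1 (Judy Jones): OK
  Row 2 (Judy Smith): OK
  Row 3 (Grace Moore): OK
  Row 4 (???): empty name
  Row 5 (Rosa Smith): OK
  Row 6 (???): empty name
  Row 7 (Dave Harris): OK

Total errors: 2

2 errors


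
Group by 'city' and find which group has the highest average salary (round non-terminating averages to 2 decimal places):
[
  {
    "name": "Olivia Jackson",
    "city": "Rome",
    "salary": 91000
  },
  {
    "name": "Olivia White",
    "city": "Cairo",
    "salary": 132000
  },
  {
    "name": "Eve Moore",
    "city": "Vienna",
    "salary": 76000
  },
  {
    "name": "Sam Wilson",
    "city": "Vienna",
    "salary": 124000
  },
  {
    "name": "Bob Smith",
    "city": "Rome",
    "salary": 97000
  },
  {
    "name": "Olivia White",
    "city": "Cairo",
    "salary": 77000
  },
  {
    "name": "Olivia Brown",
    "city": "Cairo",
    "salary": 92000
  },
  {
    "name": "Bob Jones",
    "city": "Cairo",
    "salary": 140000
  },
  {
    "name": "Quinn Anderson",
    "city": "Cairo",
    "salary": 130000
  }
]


Group by: city

Groups:
  Cairo: 5 people, avg salary = 571000/5 = $114200
  Rome: 2 people, avg salary = 188000/2 = $94000
  Vienna: 2 people, avg salary = 200000/2 = $100000

Highest average salary: Cairo ($114200)

Cairo ($114200)


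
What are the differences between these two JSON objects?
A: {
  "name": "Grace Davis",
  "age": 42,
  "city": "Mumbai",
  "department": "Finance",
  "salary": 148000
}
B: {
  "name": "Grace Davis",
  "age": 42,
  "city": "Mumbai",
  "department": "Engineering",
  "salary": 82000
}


Comparing each field (in key order):
  name: same
  age: same
  city: same
  department: DIFFERENT
  salary: DIFFERENT
Differences:
  department: Finance -> Engineering
  salary: 148000 -> 82000

2 field(s) changed

2 changes: department, salary


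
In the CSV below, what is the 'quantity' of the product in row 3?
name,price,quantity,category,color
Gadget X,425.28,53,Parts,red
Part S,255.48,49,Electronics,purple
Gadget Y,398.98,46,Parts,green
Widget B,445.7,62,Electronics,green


Query: Row 3 ('Gadget Y'), column 'quantity'
Value: 46

46


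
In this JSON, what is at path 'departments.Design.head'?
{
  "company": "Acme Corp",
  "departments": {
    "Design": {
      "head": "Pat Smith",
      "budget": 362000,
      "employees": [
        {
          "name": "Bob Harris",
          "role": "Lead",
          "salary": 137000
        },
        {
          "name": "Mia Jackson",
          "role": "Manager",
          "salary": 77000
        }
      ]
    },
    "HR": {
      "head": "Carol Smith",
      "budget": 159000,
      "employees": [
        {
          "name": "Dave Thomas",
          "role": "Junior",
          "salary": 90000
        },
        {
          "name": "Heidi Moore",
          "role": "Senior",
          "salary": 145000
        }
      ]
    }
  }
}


Path: departments.Design.head

Navigate:
  -> departments
  -> Design
  -> head = 'Pat Smith'

Pat Smith


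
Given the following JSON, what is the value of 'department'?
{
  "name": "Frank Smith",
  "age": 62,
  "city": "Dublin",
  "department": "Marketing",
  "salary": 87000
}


Looking up field 'department'
Value: Marketing

Marketing


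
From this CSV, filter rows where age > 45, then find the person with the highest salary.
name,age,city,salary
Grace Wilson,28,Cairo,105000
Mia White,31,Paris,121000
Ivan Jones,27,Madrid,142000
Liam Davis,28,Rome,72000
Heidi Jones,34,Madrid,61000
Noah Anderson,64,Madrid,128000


Filter: age > 45
Sort by: salary (descending)

Filtered records (1):
  Noah Anderson, age 64, salary $128000

Highest salary: Noah Anderson ($128000)

Noah Anderson


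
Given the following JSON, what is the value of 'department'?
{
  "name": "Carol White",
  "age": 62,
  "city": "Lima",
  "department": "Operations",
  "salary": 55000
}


Looking up field 'department'
Value: Operations

Operations


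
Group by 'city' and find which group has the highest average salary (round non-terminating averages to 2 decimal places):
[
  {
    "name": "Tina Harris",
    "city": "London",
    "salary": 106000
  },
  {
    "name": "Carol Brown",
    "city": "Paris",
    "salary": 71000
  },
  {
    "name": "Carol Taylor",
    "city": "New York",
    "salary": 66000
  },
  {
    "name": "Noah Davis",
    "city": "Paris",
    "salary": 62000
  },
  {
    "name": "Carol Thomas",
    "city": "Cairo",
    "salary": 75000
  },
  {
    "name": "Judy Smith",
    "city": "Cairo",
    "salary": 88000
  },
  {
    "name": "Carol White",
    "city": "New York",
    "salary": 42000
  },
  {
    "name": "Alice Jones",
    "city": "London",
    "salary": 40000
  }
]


Group by: city

Groups:
  Cairo: 2 people, avg salary = 163000/2 = $81500
  London: 2 people, avg salary = 146000/2 = $73000
  New York: 2 people, avg salary = 108000/2 = $54000
  Paris: 2 people, avg salary = 133000/2 = $66500

Highest average salary: Cairo ($81500)

Cairo ($81500)


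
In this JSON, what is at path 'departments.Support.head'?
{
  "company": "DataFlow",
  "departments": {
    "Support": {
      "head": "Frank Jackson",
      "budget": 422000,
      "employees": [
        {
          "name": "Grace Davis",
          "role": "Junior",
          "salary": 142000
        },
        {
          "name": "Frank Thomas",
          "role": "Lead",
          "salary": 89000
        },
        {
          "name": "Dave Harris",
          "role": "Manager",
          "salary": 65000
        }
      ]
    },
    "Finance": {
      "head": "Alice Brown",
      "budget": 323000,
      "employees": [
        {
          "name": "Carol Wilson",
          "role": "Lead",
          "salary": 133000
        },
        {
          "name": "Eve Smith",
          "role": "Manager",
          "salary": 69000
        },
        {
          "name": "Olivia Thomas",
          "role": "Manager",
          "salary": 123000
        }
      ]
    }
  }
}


Path: departments.Support.head

Navigate:
  -> departments
  -> Support
  -> head = 'Frank Jackson'

Frank Jackson


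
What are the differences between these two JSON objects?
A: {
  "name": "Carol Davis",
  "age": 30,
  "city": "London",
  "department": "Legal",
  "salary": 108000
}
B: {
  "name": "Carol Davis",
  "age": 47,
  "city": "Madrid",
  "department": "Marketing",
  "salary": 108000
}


Comparing each field (in key order):
  name: same
  age: DIFFERENT
  city: DIFFERENT
  department: DIFFERENT
  salary: same
Differences:
  age: 30 -> 47
  city: London -> Madrid
  department: Legal -> Marketing

3 field(s) changed

3 changes: age, city, department


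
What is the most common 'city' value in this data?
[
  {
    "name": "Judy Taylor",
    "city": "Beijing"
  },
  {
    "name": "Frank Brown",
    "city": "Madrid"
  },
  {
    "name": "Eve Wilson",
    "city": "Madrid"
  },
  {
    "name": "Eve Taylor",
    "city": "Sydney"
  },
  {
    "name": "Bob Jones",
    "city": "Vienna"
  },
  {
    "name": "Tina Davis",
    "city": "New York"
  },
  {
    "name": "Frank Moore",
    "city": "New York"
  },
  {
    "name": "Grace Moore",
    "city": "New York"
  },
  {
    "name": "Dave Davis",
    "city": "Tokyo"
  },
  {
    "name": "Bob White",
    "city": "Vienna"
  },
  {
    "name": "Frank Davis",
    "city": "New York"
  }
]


Counting 'city' values across 11 records:

  New York: 4 ####
  Madrid: 2 ##
  Vienna: 2 ##
  Beijing: 1 #
  Sydney: 1 #
  Tokyo: 1 #

Most common: New York (4 times)

New York (4 times)


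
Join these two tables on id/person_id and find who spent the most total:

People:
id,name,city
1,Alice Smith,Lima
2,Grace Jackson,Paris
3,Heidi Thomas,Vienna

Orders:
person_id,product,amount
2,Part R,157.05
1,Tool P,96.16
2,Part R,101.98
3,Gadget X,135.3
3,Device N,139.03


Join on: people.id = orders.person_id

Joined rows:
  Grace Jackson (Paris) bought Part R for $157.05
  Alice Smith (Lima) bought Tool P for $96.16
  Grace Jackson (Paris) bought Part R for $101.98
  Heidi Thomas (Vienna) bought Gadget X for $135.3
  Heidi Thomas (Vienna) bought Device N for $139.03

Total per person:
  Heidi Thomas: $274.33
  Grace Jackson: $259.03
  Alice Smith: $96.16

Top spender: Heidi Thomas ($274.33)

Heidi Thomas ($274.33)


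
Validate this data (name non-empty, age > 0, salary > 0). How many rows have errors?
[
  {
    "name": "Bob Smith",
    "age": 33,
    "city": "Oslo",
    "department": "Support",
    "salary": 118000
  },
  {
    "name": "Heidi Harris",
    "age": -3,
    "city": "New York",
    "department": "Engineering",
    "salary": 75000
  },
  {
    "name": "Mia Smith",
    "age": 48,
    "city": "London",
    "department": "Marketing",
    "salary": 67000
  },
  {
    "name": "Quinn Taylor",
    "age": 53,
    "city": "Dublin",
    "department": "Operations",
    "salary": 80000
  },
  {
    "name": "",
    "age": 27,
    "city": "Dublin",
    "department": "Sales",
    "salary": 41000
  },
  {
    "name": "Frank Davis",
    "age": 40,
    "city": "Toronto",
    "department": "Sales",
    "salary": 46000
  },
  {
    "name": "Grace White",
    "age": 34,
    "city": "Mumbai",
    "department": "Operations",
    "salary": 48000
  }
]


Validating 7 records:
Rules: name non-empty, age > 0, salary > 0

  Row 1 (Bob Smith): OK
  Row 2 (Heidi Harris): negative age: -3
  Row 3 (Mia Smith): OK
  Row 4 (Quinn Taylor): OK
  Row 5 (???): empty name
  Row 6 (Frank Davis): OK
  Row 7 (Grace White): OK

Total errors: 2

2 errors


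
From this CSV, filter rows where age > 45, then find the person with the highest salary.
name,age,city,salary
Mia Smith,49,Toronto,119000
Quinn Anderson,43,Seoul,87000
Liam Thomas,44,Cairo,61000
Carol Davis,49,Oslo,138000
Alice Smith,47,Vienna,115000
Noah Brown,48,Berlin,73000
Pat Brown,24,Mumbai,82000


Filter: age > 45
Sort by: salary (descending)

Filtered records (4):
  Carol Davis, age 49, salary $138000
  Mia Smith, age 49, salary $119000
  Alice Smith, age 47, salary $115000
  Noah Brown, age 48, salary $73000

Highest salary: Carol Davis ($138000)

Carol Davis


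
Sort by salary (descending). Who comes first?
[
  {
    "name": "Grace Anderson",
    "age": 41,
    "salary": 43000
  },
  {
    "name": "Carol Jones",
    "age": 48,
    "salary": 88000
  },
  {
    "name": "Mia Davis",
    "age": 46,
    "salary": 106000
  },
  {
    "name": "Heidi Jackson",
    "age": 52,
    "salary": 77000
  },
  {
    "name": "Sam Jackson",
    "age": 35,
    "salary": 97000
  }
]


Sort by: salary (descending)

Sorted order:
  1. Mia Davis (salary = 106000)
  2. Sam Jackson (salary = 97000)
  3. Carol Jones (salary = 88000)
  4. Heidi Jackson (salary = 77000)
  5. Grace Anderson (salary = 43000)

First: Mia Davis

Mia Davis


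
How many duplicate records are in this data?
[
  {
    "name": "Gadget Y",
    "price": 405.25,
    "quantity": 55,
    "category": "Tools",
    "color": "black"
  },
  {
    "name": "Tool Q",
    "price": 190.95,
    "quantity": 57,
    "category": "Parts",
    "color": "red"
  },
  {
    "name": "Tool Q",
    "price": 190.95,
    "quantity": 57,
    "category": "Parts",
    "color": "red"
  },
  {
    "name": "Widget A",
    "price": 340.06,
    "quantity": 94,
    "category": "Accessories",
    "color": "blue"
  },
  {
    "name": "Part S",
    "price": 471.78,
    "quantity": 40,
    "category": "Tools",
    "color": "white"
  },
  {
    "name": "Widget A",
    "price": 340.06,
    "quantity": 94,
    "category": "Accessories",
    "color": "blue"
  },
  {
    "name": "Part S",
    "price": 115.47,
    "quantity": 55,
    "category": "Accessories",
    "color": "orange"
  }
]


Checking 7 records for duplicates:

  Row 1: Gadget Y ($405.25, qty 55)
  Row 2: Tool Q ($190.95, qty 57)
  Row 3: Tool Q ($190.95, qty 57) <-- DUPLICATE
  Row 4: Widget A ($340.06, qty 94)
  Row 5: Part S ($471.78, qty 40)
  Row 6: Widget A ($340.06, qty 94) <-- DUPLICATE
  Row 7: Part S ($115.47, qty 55)

Duplicates found: 2
Unique records: 5

2 duplicates, 5 unique


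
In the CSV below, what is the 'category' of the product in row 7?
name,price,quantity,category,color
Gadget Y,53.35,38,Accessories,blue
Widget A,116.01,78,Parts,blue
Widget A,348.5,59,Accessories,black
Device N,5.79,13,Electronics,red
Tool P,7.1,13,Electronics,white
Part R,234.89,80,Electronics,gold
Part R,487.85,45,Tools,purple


Query: Row 7 ('Part R'), column 'category'
Value: Tools

Tools


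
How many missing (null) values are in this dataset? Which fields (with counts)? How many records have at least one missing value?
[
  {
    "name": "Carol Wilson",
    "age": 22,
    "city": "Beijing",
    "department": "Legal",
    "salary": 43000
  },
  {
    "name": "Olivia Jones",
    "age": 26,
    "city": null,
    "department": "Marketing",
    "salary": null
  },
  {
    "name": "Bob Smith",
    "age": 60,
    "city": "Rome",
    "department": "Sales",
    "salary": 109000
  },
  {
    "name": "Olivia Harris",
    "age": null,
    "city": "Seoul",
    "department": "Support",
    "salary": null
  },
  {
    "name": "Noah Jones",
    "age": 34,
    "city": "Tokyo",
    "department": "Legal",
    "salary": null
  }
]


Checking for missing (null) values in 5 records:

  Carol Wilson: complete
  Olivia Jones: city, salary
  Bob Smith: complete
  Olivia Harris: age, salary
  Noah Jones: salary

Per field:
  name: 0 missing
  age: 1 missing
  city: 1 missing
  department: 0 missing
  salary: 3 missing

Total missing values: 5
Records with any missing: 3

5 missing values (age: 1, city: 1, salary: 3); 3 incomplete records


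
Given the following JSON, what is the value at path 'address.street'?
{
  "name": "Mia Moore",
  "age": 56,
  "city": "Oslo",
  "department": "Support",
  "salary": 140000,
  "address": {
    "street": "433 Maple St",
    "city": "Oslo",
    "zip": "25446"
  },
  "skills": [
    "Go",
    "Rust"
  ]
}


Query: address.street
Path: address -> street
Value: 433 Maple St

433 Maple St


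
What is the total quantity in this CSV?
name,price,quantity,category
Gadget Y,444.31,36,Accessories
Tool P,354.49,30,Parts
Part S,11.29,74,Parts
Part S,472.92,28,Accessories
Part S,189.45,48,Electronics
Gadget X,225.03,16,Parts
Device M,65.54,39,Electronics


Computing total quantity:
Values: [36, 30, 74, 28, 48, 16, 39]
Sum = 271

271


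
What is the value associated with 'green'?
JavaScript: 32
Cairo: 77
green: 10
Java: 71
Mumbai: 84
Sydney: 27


Looking up key 'green'
Value: 10

10


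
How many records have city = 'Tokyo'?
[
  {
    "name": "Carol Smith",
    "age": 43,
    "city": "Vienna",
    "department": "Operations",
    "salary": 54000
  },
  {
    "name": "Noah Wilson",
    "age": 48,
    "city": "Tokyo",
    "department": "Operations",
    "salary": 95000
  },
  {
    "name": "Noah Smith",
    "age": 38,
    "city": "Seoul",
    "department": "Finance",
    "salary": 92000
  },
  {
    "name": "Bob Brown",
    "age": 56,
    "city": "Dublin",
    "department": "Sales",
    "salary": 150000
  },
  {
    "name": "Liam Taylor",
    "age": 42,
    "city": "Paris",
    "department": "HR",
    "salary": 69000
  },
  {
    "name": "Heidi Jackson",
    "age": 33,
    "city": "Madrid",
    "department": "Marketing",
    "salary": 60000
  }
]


Data: 6 records
Condition: city = 'Tokyo'

Checking each record:
  Carol Smith: Vienna
  Noah Wilson: Tokyo MATCH
  Noah Smith: Seoul
  Bob Brown: Dublin
  Liam Taylor: Paris
  Heidi Jackson: Madrid

Count: 1

1


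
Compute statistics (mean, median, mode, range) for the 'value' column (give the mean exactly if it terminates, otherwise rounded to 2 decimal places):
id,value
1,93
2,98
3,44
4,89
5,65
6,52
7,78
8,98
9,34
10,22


Data: [93, 98, 44, 89, 65, 52, 78, 98, 34, 22]
Count: 10
Sum: 673
Mean: 673/10 = 67.3
Sorted: [22, 34, 44, 52, 65, 78, 89, 93, 98, 98]
Median: 71.5
Mode: 98 (2 times)
Range: 98 - 22 = 76
Min: 22, Max: 98

mean=67.3, median=71.5, mode=98, range=76


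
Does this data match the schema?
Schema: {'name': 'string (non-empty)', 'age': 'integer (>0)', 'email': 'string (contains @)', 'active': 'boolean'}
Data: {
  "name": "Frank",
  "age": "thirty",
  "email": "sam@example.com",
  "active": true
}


Validating each field against schema:
  name: OK (non-empty string)
  age: FAIL ("thirty" is not an integer)
  email: OK (string with @)
  active: OK (boolean)

Result: INVALID (1 error: age)

INVALID (1 error: age)


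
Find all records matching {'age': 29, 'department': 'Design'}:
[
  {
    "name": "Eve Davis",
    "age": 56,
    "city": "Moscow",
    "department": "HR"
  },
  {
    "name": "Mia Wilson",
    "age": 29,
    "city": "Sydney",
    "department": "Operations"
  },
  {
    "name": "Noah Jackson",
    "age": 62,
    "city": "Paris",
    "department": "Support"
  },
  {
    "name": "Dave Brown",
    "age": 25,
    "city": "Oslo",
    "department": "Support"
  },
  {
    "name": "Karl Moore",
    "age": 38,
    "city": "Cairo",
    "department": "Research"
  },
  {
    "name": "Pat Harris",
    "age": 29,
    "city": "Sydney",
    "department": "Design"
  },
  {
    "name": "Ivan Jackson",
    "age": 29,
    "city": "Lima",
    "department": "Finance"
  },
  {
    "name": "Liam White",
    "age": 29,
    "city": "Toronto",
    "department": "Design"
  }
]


Search criteria: {'age': 29, 'department': 'Design'}

Checking 8 records:
  Eve Davis: {age: 56, department: HR}
  Mia Wilson: {age: 29, department: Operations}
  Noah Jackson: {age: 62, department: Support}
  Dave Brown: {age: 25, department: Support}
  Karl Moore: {age: 38, department: Research}
  Pat Harris: {age: 29, department: Design} <-- MATCH
  Ivan Jackson: {age: 29, department: Finance}
  Liam White: {age: 29, department: Design} <-- MATCH

Matches: ["Pat Harris", "Liam White"]

["Pat Harris", "Liam White"]


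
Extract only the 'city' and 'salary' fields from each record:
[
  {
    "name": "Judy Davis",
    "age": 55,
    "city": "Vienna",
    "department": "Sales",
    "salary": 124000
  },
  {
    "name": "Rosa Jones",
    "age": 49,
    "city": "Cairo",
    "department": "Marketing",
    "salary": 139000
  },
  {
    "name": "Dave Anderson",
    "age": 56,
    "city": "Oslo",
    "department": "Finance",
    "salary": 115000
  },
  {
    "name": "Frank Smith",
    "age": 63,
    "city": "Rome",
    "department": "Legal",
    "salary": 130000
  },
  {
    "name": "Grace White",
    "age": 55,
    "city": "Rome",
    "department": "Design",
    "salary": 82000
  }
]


Original: 5 records with fields: name, age, city, department, salary
Keep: ['city', 'salary']
Drop: ['name', 'age', 'department']
Result: 5 records, 2 fields each

[
  {
    "city": "Vienna",
    "salary": 124000
  },
  {
    "city": "Cairo",
    "salary": 139000
  },
  {
    "city": "Oslo",
    "salary": 115000
  },
  {
    "city": "Rome",
    "salary": 130000
  },
  {
    "city": "Rome",
    "salary": 82000
  }
]


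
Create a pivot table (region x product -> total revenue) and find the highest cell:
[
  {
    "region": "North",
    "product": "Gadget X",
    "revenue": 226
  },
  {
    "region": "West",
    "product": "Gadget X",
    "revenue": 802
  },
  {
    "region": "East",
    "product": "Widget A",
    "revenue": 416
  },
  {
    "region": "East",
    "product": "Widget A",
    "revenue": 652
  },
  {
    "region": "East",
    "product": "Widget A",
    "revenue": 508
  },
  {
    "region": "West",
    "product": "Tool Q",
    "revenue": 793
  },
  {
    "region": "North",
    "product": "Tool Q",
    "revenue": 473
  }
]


Pivot: region (rows) x product (columns) -> total revenue

     Gadget X      Tool Q        Widget A    
East             0             0          1576  
North          226           473             0  
West           802           793             0  

Highest: East / Widget A = $1576

East / Widget A = $1576


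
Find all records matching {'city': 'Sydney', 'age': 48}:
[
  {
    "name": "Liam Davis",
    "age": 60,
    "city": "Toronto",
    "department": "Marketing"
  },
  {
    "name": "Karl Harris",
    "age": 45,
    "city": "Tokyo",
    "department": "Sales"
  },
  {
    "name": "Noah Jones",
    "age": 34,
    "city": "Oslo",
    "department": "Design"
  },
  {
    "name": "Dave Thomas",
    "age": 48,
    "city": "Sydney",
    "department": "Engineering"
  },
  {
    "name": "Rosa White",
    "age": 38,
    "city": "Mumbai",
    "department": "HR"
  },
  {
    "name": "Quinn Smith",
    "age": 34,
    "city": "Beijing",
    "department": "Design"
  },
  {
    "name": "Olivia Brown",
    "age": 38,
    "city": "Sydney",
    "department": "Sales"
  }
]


Search criteria: {'city': 'Sydney', 'age': 48}

Checking 7 records:
  Liam Davis: {city: Toronto, age: 60}
  Karl Harris: {city: Tokyo, age: 45}
  Noah Jones: {city: Oslo, age: 34}
  Dave Thomas: {city: Sydney, age: 48} <-- MATCH
  Rosa White: {city: Mumbai, age: 38}
  Quinn Smith: {city: Beijing, age: 34}
  Olivia Brown: {city: Sydney, age: 38}

Matches: ["Dave Thomas"]

["Dave Thomas"]


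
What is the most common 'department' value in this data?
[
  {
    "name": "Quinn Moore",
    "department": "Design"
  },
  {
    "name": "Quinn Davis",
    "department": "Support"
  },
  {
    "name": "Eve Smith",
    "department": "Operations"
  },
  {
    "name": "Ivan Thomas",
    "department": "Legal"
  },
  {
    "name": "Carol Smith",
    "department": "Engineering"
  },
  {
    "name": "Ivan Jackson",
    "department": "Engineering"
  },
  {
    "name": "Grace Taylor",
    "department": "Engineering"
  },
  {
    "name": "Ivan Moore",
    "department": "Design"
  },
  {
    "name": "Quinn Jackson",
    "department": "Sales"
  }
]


Counting 'department' values across 9 records:

  Engineering: 3 ###
  Design: 2 ##
  Support: 1 #
  Operations: 1 #
  Legal: 1 #
  Sales: 1 #

Most common: Engineering (3 times)

Engineering (3 times)


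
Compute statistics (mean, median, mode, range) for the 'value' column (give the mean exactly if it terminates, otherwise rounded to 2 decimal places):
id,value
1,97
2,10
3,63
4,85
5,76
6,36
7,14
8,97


Data: [97, 10, 63, 85, 76, 36, 14, 97]
Count: 8
Sum: 478
Mean: 478/8 = 59.75
Sorted: [10, 14, 36, 63, 76, 85, 97, 97]
Median: 69.5
Mode: 97 (2 times)
Range: 97 - 10 = 87
Min: 10, Max: 97

mean=59.75, median=69.5, mode=97, range=87


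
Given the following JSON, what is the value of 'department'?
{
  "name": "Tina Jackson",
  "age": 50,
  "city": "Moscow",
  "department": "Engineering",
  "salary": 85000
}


Looking up field 'department'
Value: Engineering

Engineering


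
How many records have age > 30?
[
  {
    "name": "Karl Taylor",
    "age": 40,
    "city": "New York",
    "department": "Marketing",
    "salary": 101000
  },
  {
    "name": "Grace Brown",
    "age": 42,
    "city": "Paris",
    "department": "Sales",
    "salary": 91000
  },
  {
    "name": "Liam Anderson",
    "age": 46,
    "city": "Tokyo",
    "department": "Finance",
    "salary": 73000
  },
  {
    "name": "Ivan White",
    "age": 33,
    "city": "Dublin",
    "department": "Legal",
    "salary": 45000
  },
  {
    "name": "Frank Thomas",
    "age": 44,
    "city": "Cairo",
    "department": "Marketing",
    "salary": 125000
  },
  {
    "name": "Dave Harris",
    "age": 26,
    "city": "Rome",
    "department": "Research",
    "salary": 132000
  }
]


Data: 6 records
Condition: age > 30

Checking each record:
  Karl Taylor: 40 MATCH
  Grace Brown: 42 MATCH
  Liam Anderson: 46 MATCH
  Ivan White: 33 MATCH
  Frank Thomas: 44 MATCH
  Dave Harris: 26

Count: 5

5


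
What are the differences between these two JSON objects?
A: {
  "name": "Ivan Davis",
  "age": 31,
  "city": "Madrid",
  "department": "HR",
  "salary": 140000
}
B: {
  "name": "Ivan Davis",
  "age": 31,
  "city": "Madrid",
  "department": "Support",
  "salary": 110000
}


Comparing each field (in key order):
  name: same
  age: same
  city: same
  department: DIFFERENT
  salary: DIFFERENT
Differences:
  department: HR -> Support
  salary: 140000 -> 110000

2 field(s) changed

2 changes: department, salary


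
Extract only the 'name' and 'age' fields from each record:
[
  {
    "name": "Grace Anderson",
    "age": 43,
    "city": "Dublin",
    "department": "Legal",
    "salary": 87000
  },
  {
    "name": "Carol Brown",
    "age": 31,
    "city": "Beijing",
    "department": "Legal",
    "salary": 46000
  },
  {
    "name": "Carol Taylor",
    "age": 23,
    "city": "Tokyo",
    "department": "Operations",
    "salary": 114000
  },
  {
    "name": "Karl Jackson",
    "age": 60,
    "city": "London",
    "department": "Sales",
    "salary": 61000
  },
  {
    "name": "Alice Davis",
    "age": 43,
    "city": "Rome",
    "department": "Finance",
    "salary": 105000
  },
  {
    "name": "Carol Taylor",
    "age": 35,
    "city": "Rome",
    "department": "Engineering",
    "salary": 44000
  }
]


Original: 6 records with fields: name, age, city, department, salary
Keep: ['name', 'age']
Drop: ['city', 'department', 'salary']
Result: 6 records, 2 fields each

[
  {
    "name": "Grace Anderson",
    "age": 43
  },
  {
    "name": "Carol Brown",
    "age": 31
  },
  {
    "name": "Carol Taylor",
    "age": 23
  },
  {
    "name": "Karl Jackson",
    "age": 60
  },
  {
    "name": "Alice Davis",
    "age": 43
  },
  {
    "name": "Carol Taylor",
    "age": 35
  }
]


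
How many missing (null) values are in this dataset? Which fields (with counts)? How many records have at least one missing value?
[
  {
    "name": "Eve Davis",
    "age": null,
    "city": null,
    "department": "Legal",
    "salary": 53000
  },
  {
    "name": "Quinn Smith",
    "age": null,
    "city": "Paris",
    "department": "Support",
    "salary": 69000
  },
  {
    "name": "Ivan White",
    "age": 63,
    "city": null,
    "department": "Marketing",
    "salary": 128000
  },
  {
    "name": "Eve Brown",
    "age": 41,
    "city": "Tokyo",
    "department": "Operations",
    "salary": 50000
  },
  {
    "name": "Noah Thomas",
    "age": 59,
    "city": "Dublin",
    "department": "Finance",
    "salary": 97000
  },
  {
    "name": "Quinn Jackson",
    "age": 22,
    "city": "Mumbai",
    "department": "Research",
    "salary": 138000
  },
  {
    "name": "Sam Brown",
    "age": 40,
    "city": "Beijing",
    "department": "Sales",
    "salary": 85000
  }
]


Checking for missing (null) values in 7 records:

  Eve Davis: age, city
  Quinn Smith: age
  Ivan White: city
  Eve Brown: complete
  Noah Thomas: complete
  Quinn Jackson: complete
  Sam Brown: complete

Per field:
  name: 0 missing
  age: 2 missing
  city: 2 missing
  department: 0 missing
  salary: 0 missing

Total missing values: 4
Records with any missing: 3

4 missing values (age: 2, city: 2); 3 incomplete records


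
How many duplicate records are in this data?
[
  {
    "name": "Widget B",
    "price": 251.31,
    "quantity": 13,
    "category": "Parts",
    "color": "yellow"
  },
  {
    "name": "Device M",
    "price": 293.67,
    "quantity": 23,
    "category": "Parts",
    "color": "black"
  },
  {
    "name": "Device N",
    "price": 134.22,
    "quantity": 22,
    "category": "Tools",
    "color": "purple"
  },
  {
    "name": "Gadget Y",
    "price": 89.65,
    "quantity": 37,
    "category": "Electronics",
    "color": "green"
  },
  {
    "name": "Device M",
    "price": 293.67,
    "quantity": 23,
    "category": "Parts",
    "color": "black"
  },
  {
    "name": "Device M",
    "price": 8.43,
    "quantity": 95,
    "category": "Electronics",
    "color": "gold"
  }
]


Checking 6 records for duplicates:

  Row 1: Widget B ($251.31, qty 13)
  Row 2: Device M ($293.67, qty 23)
  Row 3: Device N ($134.22, qty 22)
  Row 4: Gadget Y ($89.65, qty 37)
  Row 5: Device M ($293.67, qty 23) <-- DUPLICATE
  Row 6: Device M ($8.43, qty 95)

Duplicates found: 1
Unique records: 5

1 duplicates, 5 unique


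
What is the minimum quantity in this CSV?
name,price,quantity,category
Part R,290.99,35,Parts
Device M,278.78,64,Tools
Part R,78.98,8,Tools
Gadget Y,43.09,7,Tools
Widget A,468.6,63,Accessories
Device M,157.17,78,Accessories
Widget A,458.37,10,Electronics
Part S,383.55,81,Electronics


Computing minimum quantity:
Values: [35, 64, 8, 7, 63, 78, 10, 81]
Min = 7

7


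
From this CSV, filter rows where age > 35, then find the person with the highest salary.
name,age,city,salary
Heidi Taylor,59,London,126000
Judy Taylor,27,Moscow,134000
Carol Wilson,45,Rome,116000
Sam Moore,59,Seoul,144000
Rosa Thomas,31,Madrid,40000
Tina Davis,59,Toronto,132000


Filter: age > 35
Sort by: salary (descending)

Filtered records (4):
  Sam Moore, age 59, salary $144000
  Tina Davis, age 59, salary $132000
  Heidi Taylor, age 59, salary $126000
  Carol Wilson, age 45, salary $116000

Highest salary: Sam Moore ($144000)

Sam Moore


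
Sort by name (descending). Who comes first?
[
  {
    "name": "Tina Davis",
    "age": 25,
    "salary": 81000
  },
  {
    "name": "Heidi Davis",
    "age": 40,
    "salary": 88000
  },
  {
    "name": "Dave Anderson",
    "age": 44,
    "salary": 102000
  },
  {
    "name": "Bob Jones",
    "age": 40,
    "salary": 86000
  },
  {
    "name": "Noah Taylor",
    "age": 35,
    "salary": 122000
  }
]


Sort by: name (descending)

Sorted order:
  1. Tina Davis (name = Tina Davis)
  2. Noah Taylor (name = Noah Taylor)
  3. Heidi Davis (name = Heidi Davis)
  4. Dave Anderson (name = Dave Anderson)
  5. Bob Jones (name = Bob Jones)

First: Tina Davis

Tina Davis


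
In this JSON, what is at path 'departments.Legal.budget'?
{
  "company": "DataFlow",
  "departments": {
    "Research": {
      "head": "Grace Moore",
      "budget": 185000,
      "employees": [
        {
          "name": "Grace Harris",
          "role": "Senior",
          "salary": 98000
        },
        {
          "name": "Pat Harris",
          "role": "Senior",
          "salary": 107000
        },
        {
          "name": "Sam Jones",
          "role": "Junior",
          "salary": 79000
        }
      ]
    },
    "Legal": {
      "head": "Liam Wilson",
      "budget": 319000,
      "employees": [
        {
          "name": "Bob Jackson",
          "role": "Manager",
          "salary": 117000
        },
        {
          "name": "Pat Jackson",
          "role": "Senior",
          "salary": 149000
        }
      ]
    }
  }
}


Path: departments.Legal.budget

Navigate:
  -> departments
  -> Legal
  -> budget = 319000

319000


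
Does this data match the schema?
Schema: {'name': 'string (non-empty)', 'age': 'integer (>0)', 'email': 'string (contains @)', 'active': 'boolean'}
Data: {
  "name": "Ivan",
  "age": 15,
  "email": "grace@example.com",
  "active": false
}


Validating each field against schema:
  name: OK (non-empty string)
  age: OK (positive integer)
  email: OK (string with @)
  active: OK (boolean)

Result: VALID

VALID
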